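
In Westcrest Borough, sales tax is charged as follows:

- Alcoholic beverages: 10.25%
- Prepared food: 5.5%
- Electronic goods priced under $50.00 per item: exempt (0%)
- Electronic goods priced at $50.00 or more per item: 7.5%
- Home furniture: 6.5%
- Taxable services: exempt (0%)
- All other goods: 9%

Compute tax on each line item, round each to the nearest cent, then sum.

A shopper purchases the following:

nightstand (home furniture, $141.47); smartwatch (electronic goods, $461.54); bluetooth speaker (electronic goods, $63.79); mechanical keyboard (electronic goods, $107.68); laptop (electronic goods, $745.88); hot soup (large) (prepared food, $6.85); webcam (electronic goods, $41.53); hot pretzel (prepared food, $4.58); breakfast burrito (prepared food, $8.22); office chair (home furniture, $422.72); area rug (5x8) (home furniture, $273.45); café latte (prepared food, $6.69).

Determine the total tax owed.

$159.32

Nightstand $141.47: home furniture → 6.5% → $9.20
Smartwatch $461.54: electronic goods, $50.00 or more → 7.5% → $34.62
Bluetooth speaker $63.79: electronic goods, $50.00 or more → 7.5% → $4.78
Mechanical keyboard $107.68: electronic goods, $50.00 or more → 7.5% → $8.08
Laptop $745.88: electronic goods, $50.00 or more → 7.5% → $55.94
Hot soup (large) $6.85: prepared food → 5.5% → $0.38
Webcam $41.53: electronic goods, under $50.00 → 0% → $0.00
Hot pretzel $4.58: prepared food → 5.5% → $0.25
Breakfast burrito $8.22: prepared food → 5.5% → $0.45
Office chair $422.72: home furniture → 6.5% → $27.48
Area rug (5x8) $273.45: home furniture → 6.5% → $17.77
Café latte $6.69: prepared food → 5.5% → $0.37
Total tax = $9.20 + $34.62 + $4.78 + $8.08 + $55.94 + $0.38 + $0.25 + $0.45 + $27.48 + $17.77 + $0.37 = $159.32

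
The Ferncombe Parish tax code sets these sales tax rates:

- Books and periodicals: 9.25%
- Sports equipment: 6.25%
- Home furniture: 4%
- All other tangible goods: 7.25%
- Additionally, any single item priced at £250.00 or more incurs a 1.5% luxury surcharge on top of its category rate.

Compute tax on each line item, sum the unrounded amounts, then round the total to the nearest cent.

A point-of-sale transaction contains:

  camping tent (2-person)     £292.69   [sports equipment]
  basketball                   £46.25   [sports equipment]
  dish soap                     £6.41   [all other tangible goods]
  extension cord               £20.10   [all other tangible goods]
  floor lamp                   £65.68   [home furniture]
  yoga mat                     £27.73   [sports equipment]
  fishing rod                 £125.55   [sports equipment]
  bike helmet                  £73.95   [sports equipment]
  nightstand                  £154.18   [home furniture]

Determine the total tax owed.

£50.49

Camping tent (2-person) £292.69: sports equipment → 6.25% + 1.5% surcharge = 7.75% → £22.683475
Basketball £46.25: sports equipment → 6.25% → £2.890625
Dish soap £6.41: all other tangible goods → 7.25% → £0.464725
Extension cord £20.10: all other tangible goods → 7.25% → £1.45725
Floor lamp £65.68: home furniture → 4% → £2.6272
Yoga mat £27.73: sports equipment → 6.25% → £1.733125
Fishing rod £125.55: sports equipment → 6.25% → £7.846875
Bike helmet £73.95: sports equipment → 6.25% → £4.621875
Nightstand £154.18: home furniture → 4% → £6.1672
Unrounded tax sum = £50.49235 → £50.49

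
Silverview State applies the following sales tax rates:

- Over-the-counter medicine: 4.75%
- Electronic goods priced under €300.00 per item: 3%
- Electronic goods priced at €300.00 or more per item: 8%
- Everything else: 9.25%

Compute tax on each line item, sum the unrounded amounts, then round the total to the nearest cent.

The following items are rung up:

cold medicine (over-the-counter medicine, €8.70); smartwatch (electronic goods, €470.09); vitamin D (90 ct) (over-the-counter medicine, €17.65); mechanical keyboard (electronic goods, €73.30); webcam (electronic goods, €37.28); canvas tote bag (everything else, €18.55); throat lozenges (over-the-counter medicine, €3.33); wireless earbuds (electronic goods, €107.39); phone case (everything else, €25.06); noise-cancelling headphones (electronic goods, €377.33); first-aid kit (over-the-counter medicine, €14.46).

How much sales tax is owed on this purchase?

€80.46

Cold medicine €8.70: over-the-counter medicine → 4.75% → €0.41325
Smartwatch €470.09: electronic goods, €300.00 or more → 8% → €37.6072
Vitamin D (90 ct) €17.65: over-the-counter medicine → 4.75% → €0.838375
Mechanical keyboard €73.30: electronic goods, under €300.00 → 3% → €2.199
Webcam €37.28: electronic goods, under €300.00 → 3% → €1.1184
Canvas tote bag €18.55: everything else → 9.25% → €1.715875
Throat lozenges €3.33: over-the-counter medicine → 4.75% → €0.158175
Wireless earbuds €107.39: electronic goods, under €300.00 → 3% → €3.2217
Phone case €25.06: everything else → 9.25% → €2.31805
Noise-cancelling headphones €377.33: electronic goods, €300.00 or more → 8% → €30.1864
First-aid kit €14.46: over-the-counter medicine → 4.75% → €0.68685
Unrounded tax sum = €80.463275 → €80.46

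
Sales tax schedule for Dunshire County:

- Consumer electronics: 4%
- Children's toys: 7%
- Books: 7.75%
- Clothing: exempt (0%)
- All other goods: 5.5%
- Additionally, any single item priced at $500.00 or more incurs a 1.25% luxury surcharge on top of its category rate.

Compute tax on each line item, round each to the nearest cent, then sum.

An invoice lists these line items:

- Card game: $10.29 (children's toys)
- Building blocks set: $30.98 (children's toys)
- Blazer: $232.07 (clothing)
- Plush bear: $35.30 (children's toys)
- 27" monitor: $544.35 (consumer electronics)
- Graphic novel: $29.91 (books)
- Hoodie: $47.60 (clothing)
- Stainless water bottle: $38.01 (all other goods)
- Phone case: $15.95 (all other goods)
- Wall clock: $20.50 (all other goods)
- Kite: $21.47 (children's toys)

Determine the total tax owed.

$41.86

Card game $10.29: children's toys → 7% → $0.72
Building blocks set $30.98: children's toys → 7% → $2.17
Blazer $232.07: clothing → 0% → $0.00
Plush bear $35.30: children's toys → 7% → $2.47
27" monitor $544.35: consumer electronics → 4% + 1.25% surcharge = 5.25% → $28.58
Graphic novel $29.91: books → 7.75% → $2.32
Hoodie $47.60: clothing → 0% → $0.00
Stainless water bottle $38.01: all other goods → 5.5% → $2.09
Phone case $15.95: all other goods → 5.5% → $0.88
Wall clock $20.50: all other goods → 5.5% → $1.13
Kite $21.47: children's toys → 7% → $1.50
Total tax = $0.72 + $2.17 + $2.47 + $28.58 + $2.32 + $2.09 + $0.88 + $1.13 + $1.50 = $41.86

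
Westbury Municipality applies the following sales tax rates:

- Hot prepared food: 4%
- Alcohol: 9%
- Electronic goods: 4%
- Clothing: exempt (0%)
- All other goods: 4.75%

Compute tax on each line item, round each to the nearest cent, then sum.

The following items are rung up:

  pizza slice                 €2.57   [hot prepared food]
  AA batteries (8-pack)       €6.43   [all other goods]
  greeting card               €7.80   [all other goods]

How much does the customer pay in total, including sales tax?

€17.58

Pizza slice €2.57: hot prepared food → 4% → €0.10
AA batteries (8-pack) €6.43: all other goods → 4.75% → €0.31
Greeting card €7.80: all other goods → 4.75% → €0.37
Subtotal = €16.80; tax = €0.78; total due = €17.58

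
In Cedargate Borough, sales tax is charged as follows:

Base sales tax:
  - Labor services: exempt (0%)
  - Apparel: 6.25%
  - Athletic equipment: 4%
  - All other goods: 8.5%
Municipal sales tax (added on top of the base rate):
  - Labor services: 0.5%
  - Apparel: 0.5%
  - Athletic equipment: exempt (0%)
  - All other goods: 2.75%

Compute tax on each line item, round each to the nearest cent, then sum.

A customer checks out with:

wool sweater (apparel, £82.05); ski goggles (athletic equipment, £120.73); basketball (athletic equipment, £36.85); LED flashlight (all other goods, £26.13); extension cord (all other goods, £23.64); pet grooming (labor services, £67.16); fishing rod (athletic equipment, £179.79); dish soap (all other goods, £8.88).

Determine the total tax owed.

Wool sweater £82.05: apparel → 6.25% + 0.5% municipal = 6.75% → £5.54
Ski goggles £120.73: athletic equipment → 4% + 0% municipal = 4% → £4.83
Basketball £36.85: athletic equipment → 4% + 0% municipal = 4% → £1.47
LED flashlight £26.13: all other goods → 8.5% + 2.75% municipal = 11.25% → £2.94
Extension cord £23.64: all other goods → 8.5% + 2.75% municipal = 11.25% → £2.66
Pet grooming £67.16: labor services → 0% + 0.5% municipal = 0.5% → £0.34
Fishing rod £179.79: athletic equipment → 4% + 0% municipal = 4% → £7.19
Dish soap £8.88: all other goods → 8.5% + 2.75% municipal = 11.25% → £1.00
Total tax = £5.54 + £4.83 + £1.47 + £2.94 + £2.66 + £0.34 + £7.19 + £1.00 = £25.97

£25.97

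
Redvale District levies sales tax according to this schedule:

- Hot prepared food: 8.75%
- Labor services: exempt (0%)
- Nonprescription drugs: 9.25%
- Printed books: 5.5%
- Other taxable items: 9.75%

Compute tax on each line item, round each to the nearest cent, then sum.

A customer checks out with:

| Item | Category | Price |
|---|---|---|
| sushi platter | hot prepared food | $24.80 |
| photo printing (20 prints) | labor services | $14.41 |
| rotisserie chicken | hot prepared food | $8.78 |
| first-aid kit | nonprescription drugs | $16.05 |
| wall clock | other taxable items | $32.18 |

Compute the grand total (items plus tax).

Sushi platter $24.80: hot prepared food → 8.75% → $2.17
Photo printing (20 prints) $14.41: labor services → 0% → $0.00
Rotisserie chicken $8.78: hot prepared food → 8.75% → $0.77
First-aid kit $16.05: nonprescription drugs → 9.25% → $1.48
Wall clock $32.18: other taxable items → 9.75% → $3.14
Subtotal = $96.22; tax = $7.56; total due = $103.78

$103.78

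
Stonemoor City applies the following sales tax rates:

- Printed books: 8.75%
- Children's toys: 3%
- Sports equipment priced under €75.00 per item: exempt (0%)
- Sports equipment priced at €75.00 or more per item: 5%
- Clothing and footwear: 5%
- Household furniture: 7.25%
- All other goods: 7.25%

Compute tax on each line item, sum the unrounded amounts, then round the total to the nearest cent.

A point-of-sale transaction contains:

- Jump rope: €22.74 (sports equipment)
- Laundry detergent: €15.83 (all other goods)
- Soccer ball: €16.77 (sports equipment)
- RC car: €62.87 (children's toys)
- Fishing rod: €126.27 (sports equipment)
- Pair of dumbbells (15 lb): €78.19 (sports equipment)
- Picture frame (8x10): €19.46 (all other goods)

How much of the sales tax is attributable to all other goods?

€2.56

Laundry detergent €15.83: all other goods → 7.25% → €1.147675
Picture frame (8x10) €19.46: all other goods → 7.25% → €1.41085
Tax on all other goods: unrounded sum = €2.558525 → €2.56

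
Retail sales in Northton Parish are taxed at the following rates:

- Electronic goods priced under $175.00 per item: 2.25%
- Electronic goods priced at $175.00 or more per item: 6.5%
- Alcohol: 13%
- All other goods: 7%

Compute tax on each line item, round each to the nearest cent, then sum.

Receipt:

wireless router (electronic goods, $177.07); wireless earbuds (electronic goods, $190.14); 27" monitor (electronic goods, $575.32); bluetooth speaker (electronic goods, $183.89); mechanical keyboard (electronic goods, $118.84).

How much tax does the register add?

Wireless router $177.07: electronic goods, $175.00 or more → 6.5% → $11.51
Wireless earbuds $190.14: electronic goods, $175.00 or more → 6.5% → $12.36
27" monitor $575.32: electronic goods, $175.00 or more → 6.5% → $37.40
Bluetooth speaker $183.89: electronic goods, $175.00 or more → 6.5% → $11.95
Mechanical keyboard $118.84: electronic goods, under $175.00 → 2.25% → $2.67
Total tax = $11.51 + $12.36 + $37.40 + $11.95 + $2.67 = $75.89

$75.89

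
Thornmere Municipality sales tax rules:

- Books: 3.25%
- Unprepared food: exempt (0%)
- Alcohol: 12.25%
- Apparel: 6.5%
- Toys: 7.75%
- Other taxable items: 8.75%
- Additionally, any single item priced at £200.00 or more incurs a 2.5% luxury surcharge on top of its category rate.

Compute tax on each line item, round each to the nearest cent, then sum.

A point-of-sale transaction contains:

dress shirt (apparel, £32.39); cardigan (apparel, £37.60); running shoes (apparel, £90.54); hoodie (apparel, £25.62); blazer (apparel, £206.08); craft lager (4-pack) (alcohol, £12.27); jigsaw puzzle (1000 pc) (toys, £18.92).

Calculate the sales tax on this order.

Dress shirt £32.39: apparel → 6.5% → £2.11
Cardigan £37.60: apparel → 6.5% → £2.44
Running shoes £90.54: apparel → 6.5% → £5.89
Hoodie £25.62: apparel → 6.5% → £1.67
Blazer £206.08: apparel → 6.5% + 2.5% surcharge = 9% → £18.55
Craft lager (4-pack) £12.27: alcohol → 12.25% → £1.50
Jigsaw puzzle (1000 pc) £18.92: toys → 7.75% → £1.47
Total tax = £2.11 + £2.44 + £5.89 + £1.67 + £18.55 + £1.50 + £1.47 = £33.63

£33.63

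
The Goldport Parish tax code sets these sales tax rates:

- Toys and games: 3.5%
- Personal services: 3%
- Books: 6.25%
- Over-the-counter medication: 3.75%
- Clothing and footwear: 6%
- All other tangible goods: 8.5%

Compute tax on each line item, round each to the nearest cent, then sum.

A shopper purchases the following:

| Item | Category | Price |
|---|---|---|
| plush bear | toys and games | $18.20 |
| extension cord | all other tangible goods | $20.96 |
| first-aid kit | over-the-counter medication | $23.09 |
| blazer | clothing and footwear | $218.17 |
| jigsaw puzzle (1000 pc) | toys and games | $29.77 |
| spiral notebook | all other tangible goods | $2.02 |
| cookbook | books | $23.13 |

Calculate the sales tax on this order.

$19.04

Plush bear $18.20: toys and games → 3.5% → $0.64
Extension cord $20.96: all other tangible goods → 8.5% → $1.78
First-aid kit $23.09: over-the-counter medication → 3.75% → $0.87
Blazer $218.17: clothing and footwear → 6% → $13.09
Jigsaw puzzle (1000 pc) $29.77: toys and games → 3.5% → $1.04
Spiral notebook $2.02: all other tangible goods → 8.5% → $0.17
Cookbook $23.13: books → 6.25% → $1.45
Total tax = $0.64 + $1.78 + $0.87 + $13.09 + $1.04 + $0.17 + $1.45 = $19.04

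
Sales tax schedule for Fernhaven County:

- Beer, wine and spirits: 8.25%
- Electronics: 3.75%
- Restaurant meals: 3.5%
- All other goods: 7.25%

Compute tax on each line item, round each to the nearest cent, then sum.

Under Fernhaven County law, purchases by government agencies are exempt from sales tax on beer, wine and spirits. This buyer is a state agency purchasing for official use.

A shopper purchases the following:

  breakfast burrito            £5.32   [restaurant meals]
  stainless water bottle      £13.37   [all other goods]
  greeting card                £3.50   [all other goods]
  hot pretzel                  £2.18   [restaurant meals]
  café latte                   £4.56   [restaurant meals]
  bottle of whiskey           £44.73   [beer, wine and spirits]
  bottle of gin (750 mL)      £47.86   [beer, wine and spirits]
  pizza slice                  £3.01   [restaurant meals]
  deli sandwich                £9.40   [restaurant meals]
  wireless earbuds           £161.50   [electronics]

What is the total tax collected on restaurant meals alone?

£0.87

Breakfast burrito £5.32: restaurant meals → 3.5% → £0.19
Hot pretzel £2.18: restaurant meals → 3.5% → £0.08
Café latte £4.56: restaurant meals → 3.5% → £0.16
Pizza slice £3.01: restaurant meals → 3.5% → £0.11
Deli sandwich £9.40: restaurant meals → 3.5% → £0.33
Tax on restaurant meals = £0.19 + £0.08 + £0.16 + £0.11 + £0.33 = £0.87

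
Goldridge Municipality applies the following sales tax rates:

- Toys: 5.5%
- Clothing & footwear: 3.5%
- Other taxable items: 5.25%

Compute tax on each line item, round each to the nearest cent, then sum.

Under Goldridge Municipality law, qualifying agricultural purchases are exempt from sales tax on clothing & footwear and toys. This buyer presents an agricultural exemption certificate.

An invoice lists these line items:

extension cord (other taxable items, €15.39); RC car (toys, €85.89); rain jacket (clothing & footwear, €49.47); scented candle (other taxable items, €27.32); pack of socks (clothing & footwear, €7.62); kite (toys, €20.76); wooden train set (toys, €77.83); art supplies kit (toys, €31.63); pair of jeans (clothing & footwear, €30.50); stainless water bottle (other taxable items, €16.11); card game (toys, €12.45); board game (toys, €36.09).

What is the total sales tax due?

€3.09

Extension cord €15.39: other taxable items → 5.25% → €0.81
RC car €85.89: toys, buyer-exempt → 0% → €0.00
Rain jacket €49.47: clothing & footwear, buyer-exempt → 0% → €0.00
Scented candle €27.32: other taxable items → 5.25% → €1.43
Pack of socks €7.62: clothing & footwear, buyer-exempt → 0% → €0.00
Kite €20.76: toys, buyer-exempt → 0% → €0.00
Wooden train set €77.83: toys, buyer-exempt → 0% → €0.00
Art supplies kit €31.63: toys, buyer-exempt → 0% → €0.00
Pair of jeans €30.50: clothing & footwear, buyer-exempt → 0% → €0.00
Stainless water bottle €16.11: other taxable items → 5.25% → €0.85
Card game €12.45: toys, buyer-exempt → 0% → €0.00
Board game €36.09: toys, buyer-exempt → 0% → €0.00
Total tax = €0.81 + €1.43 + €0.85 = €3.09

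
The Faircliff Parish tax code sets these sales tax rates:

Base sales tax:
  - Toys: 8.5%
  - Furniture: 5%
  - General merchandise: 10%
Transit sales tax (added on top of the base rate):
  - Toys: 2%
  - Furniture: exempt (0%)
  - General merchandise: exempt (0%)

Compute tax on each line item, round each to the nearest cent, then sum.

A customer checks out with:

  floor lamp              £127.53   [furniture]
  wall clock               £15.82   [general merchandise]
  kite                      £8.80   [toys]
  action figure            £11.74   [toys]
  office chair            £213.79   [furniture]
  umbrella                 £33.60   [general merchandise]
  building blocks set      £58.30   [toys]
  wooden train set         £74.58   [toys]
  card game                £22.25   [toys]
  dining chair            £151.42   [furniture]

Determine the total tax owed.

£48.02

Floor lamp £127.53: furniture → 5% + 0% transit = 5% → £6.38
Wall clock £15.82: general merchandise → 10% + 0% transit = 10% → £1.58
Kite £8.80: toys → 8.5% + 2% transit = 10.5% → £0.92
Action figure £11.74: toys → 8.5% + 2% transit = 10.5% → £1.23
Office chair £213.79: furniture → 5% + 0% transit = 5% → £10.69
Umbrella £33.60: general merchandise → 10% + 0% transit = 10% → £3.36
Building blocks set £58.30: toys → 8.5% + 2% transit = 10.5% → £6.12
Wooden train set £74.58: toys → 8.5% + 2% transit = 10.5% → £7.83
Card game £22.25: toys → 8.5% + 2% transit = 10.5% → £2.34
Dining chair £151.42: furniture → 5% + 0% transit = 5% → £7.57
Total tax = £6.38 + £1.58 + £0.92 + £1.23 + £10.69 + £3.36 + £6.12 + £7.83 + £2.34 + £7.57 = £48.02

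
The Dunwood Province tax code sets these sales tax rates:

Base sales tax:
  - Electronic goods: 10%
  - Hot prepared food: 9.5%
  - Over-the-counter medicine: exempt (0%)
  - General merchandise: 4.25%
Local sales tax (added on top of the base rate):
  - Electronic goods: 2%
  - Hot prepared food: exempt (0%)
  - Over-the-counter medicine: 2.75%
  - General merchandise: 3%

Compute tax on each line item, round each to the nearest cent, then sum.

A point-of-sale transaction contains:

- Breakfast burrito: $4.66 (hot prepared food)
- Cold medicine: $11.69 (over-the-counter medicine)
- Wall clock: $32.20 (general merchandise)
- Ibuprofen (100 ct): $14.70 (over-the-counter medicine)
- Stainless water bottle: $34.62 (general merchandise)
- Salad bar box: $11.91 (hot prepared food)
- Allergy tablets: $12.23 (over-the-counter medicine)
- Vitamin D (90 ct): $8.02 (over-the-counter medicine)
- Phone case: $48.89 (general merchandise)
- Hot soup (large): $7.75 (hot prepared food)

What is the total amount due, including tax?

$198.64

Breakfast burrito $4.66: hot prepared food → 9.5% + 0% local = 9.5% → $0.44
Cold medicine $11.69: over-the-counter medicine → 0% + 2.75% local = 2.75% → $0.32
Wall clock $32.20: general merchandise → 4.25% + 3% local = 7.25% → $2.33
Ibuprofen (100 ct) $14.70: over-the-counter medicine → 0% + 2.75% local = 2.75% → $0.40
Stainless water bottle $34.62: general merchandise → 4.25% + 3% local = 7.25% → $2.51
Salad bar box $11.91: hot prepared food → 9.5% + 0% local = 9.5% → $1.13
Allergy tablets $12.23: over-the-counter medicine → 0% + 2.75% local = 2.75% → $0.34
Vitamin D (90 ct) $8.02: over-the-counter medicine → 0% + 2.75% local = 2.75% → $0.22
Phone case $48.89: general merchandise → 4.25% + 3% local = 7.25% → $3.54
Hot soup (large) $7.75: hot prepared food → 9.5% + 0% local = 9.5% → $0.74
Subtotal = $186.67; tax = $11.97; total due = $198.64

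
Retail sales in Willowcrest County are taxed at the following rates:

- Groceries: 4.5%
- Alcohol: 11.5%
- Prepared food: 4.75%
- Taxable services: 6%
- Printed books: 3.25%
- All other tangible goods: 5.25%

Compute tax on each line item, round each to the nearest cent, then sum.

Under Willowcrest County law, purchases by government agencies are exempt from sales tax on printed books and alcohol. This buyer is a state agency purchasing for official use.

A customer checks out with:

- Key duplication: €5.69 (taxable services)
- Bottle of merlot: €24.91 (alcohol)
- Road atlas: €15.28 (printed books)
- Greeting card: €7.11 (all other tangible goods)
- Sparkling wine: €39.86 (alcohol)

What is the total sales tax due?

€0.71

Key duplication €5.69: taxable services → 6% → €0.34
Bottle of merlot €24.91: alcohol, buyer-exempt → 0% → €0.00
Road atlas €15.28: printed books, buyer-exempt → 0% → €0.00
Greeting card €7.11: all other tangible goods → 5.25% → €0.37
Sparkling wine €39.86: alcohol, buyer-exempt → 0% → €0.00
Total tax = €0.34 + €0.37 = €0.71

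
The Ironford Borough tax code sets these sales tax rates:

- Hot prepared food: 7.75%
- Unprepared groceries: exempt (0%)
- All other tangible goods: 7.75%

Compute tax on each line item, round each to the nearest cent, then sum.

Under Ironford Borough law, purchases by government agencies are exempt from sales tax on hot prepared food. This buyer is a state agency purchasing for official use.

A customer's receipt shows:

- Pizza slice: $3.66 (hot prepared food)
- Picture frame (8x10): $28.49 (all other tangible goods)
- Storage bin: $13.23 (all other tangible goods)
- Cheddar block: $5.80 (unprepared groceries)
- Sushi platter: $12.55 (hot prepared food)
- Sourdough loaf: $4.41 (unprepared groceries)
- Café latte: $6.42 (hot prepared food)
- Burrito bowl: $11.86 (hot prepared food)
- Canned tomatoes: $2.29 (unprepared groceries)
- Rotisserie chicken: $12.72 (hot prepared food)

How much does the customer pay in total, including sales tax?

Pizza slice $3.66: hot prepared food, buyer-exempt → 0% → $0.00
Picture frame (8x10) $28.49: all other tangible goods → 7.75% → $2.21
Storage bin $13.23: all other tangible goods → 7.75% → $1.03
Cheddar block $5.80: unprepared groceries → 0% → $0.00
Sushi platter $12.55: hot prepared food, buyer-exempt → 0% → $0.00
Sourdough loaf $4.41: unprepared groceries → 0% → $0.00
Café latte $6.42: hot prepared food, buyer-exempt → 0% → $0.00
Burrito bowl $11.86: hot prepared food, buyer-exempt → 0% → $0.00
Canned tomatoes $2.29: unprepared groceries → 0% → $0.00
Rotisserie chicken $12.72: hot prepared food, buyer-exempt → 0% → $0.00
Subtotal = $101.43; tax = $3.24; total due = $104.67

$104.67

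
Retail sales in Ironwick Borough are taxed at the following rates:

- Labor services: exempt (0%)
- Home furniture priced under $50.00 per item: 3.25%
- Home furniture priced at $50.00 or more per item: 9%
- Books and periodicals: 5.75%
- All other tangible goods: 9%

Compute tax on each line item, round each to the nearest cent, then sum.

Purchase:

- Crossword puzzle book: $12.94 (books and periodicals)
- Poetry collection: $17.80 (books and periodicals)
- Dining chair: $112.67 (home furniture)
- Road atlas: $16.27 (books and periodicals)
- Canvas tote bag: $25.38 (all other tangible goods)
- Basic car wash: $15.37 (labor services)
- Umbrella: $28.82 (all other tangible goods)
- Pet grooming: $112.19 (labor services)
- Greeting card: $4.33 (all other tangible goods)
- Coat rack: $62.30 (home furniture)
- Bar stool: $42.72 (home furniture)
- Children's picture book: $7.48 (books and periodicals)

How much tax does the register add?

Crossword puzzle book $12.94: books and periodicals → 5.75% → $0.74
Poetry collection $17.80: books and periodicals → 5.75% → $1.02
Dining chair $112.67: home furniture, $50.00 or more → 9% → $10.14
Road atlas $16.27: books and periodicals → 5.75% → $0.94
Canvas tote bag $25.38: all other tangible goods → 9% → $2.28
Basic car wash $15.37: labor services → 0% → $0.00
Umbrella $28.82: all other tangible goods → 9% → $2.59
Pet grooming $112.19: labor services → 0% → $0.00
Greeting card $4.33: all other tangible goods → 9% → $0.39
Coat rack $62.30: home furniture, $50.00 or more → 9% → $5.61
Bar stool $42.72: home furniture, under $50.00 → 3.25% → $1.39
Children's picture book $7.48: books and periodicals → 5.75% → $0.43
Total tax = $0.74 + $1.02 + $10.14 + $0.94 + $2.28 + $2.59 + $0.39 + $5.61 + $1.39 + $0.43 = $25.53

$25.53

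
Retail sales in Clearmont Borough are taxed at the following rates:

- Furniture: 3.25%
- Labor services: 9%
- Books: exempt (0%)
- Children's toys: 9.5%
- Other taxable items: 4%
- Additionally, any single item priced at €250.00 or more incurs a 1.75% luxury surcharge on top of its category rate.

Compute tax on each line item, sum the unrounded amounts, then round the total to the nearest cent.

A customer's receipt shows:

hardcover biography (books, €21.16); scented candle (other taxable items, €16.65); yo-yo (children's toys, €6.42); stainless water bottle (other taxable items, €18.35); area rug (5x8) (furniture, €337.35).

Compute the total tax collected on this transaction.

€18.88

Hardcover biography €21.16: books → 0% → €0.00
Scented candle €16.65: other taxable items → 4% → €0.666
Yo-yo €6.42: children's toys → 9.5% → €0.6099
Stainless water bottle €18.35: other taxable items → 4% → €0.734
Area rug (5x8) €337.35: furniture → 3.25% + 1.75% surcharge = 5% → €16.8675
Unrounded tax sum = €18.8774 → €18.88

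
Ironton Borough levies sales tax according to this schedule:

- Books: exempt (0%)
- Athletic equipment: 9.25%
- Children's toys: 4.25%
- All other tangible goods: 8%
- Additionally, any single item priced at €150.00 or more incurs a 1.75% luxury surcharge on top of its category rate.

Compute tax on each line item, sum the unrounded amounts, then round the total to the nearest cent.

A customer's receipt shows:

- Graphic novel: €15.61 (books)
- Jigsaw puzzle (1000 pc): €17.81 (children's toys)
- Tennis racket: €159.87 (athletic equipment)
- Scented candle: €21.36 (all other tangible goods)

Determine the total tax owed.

Graphic novel €15.61: books → 0% → €0.00
Jigsaw puzzle (1000 pc) €17.81: children's toys → 4.25% → €0.756925
Tennis racket €159.87: athletic equipment → 9.25% + 1.75% surcharge = 11% → €17.5857
Scented candle €21.36: all other tangible goods → 8% → €1.7088
Unrounded tax sum = €20.051425 → €20.05

€20.05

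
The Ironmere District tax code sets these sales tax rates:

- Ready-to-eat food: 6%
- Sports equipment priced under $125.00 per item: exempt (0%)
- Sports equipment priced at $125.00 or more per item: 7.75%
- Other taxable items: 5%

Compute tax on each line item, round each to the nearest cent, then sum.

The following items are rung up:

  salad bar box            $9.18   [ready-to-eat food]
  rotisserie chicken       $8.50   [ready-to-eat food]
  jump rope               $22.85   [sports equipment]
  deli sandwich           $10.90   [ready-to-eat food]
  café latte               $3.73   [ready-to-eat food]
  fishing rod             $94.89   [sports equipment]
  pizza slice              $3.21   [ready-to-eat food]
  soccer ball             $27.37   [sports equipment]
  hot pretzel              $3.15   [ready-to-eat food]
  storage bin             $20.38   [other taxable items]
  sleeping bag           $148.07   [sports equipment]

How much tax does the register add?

$14.81

Salad bar box $9.18: ready-to-eat food → 6% → $0.55
Rotisserie chicken $8.50: ready-to-eat food → 6% → $0.51
Jump rope $22.85: sports equipment, under $125.00 → 0% → $0.00
Deli sandwich $10.90: ready-to-eat food → 6% → $0.65
Café latte $3.73: ready-to-eat food → 6% → $0.22
Fishing rod $94.89: sports equipment, under $125.00 → 0% → $0.00
Pizza slice $3.21: ready-to-eat food → 6% → $0.19
Soccer ball $27.37: sports equipment, under $125.00 → 0% → $0.00
Hot pretzel $3.15: ready-to-eat food → 6% → $0.19
Storage bin $20.38: other taxable items → 5% → $1.02
Sleeping bag $148.07: sports equipment, $125.00 or more → 7.75% → $11.48
Total tax = $0.55 + $0.51 + $0.65 + $0.22 + $0.19 + $0.19 + $1.02 + $11.48 = $14.81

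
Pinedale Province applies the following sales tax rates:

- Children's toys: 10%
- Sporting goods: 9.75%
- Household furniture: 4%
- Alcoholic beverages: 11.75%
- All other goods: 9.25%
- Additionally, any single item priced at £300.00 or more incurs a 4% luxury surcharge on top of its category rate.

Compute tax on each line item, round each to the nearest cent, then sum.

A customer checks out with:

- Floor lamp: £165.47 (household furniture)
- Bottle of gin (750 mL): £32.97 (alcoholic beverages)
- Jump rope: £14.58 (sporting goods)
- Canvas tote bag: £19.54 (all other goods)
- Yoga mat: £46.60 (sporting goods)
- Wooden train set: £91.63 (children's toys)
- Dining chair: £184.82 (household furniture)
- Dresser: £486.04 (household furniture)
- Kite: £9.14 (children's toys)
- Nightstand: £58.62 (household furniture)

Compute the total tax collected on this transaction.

£76.94

Floor lamp £165.47: household furniture → 4% → £6.62
Bottle of gin (750 mL) £32.97: alcoholic beverages → 11.75% → £3.87
Jump rope £14.58: sporting goods → 9.75% → £1.42
Canvas tote bag £19.54: all other goods → 9.25% → £1.81
Yoga mat £46.60: sporting goods → 9.75% → £4.54
Wooden train set £91.63: children's toys → 10% → £9.16
Dining chair £184.82: household furniture → 4% → £7.39
Dresser £486.04: household furniture → 4% + 4% surcharge = 8% → £38.88
Kite £9.14: children's toys → 10% → £0.91
Nightstand £58.62: household furniture → 4% → £2.34
Total tax = £6.62 + £3.87 + £1.42 + £1.81 + £4.54 + £9.16 + £7.39 + £38.88 + £0.91 + £2.34 = £76.94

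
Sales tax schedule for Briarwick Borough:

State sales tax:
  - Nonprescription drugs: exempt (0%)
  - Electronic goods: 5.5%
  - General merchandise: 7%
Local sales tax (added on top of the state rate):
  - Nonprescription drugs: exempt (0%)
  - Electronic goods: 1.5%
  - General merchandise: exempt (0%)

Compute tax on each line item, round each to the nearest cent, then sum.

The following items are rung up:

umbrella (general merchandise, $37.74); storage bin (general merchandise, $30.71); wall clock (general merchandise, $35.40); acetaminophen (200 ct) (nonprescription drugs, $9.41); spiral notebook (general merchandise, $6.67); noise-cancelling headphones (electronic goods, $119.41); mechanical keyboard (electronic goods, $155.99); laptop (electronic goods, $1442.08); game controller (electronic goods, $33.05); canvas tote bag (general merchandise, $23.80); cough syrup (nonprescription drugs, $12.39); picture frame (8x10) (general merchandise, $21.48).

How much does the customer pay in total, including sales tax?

$2061.58

Umbrella $37.74: general merchandise → 7% + 0% local = 7% → $2.64
Storage bin $30.71: general merchandise → 7% + 0% local = 7% → $2.15
Wall clock $35.40: general merchandise → 7% + 0% local = 7% → $2.48
Acetaminophen (200 ct) $9.41: nonprescription drugs → 0% + 0% local = 0% → $0.00
Spiral notebook $6.67: general merchandise → 7% + 0% local = 7% → $0.47
Noise-cancelling headphones $119.41: electronic goods → 5.5% + 1.5% local = 7% → $8.36
Mechanical keyboard $155.99: electronic goods → 5.5% + 1.5% local = 7% → $10.92
Laptop $1442.08: electronic goods → 5.5% + 1.5% local = 7% → $100.95
Game controller $33.05: electronic goods → 5.5% + 1.5% local = 7% → $2.31
Canvas tote bag $23.80: general merchandise → 7% + 0% local = 7% → $1.67
Cough syrup $12.39: nonprescription drugs → 0% + 0% local = 0% → $0.00
Picture frame (8x10) $21.48: general merchandise → 7% + 0% local = 7% → $1.50
Subtotal = $1928.13; tax = $133.45; total due = $2061.58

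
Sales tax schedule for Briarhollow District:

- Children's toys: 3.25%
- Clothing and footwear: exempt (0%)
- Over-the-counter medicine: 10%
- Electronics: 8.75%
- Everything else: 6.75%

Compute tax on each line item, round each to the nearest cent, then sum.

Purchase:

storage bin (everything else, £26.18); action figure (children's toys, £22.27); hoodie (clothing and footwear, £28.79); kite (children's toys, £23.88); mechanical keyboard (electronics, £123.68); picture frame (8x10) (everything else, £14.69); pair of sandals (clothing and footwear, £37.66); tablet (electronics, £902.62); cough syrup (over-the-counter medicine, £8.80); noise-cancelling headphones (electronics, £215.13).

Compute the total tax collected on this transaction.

Storage bin £26.18: everything else → 6.75% → £1.77
Action figure £22.27: children's toys → 3.25% → £0.72
Hoodie £28.79: clothing and footwear → 0% → £0.00
Kite £23.88: children's toys → 3.25% → £0.78
Mechanical keyboard £123.68: electronics → 8.75% → £10.82
Picture frame (8x10) £14.69: everything else → 6.75% → £0.99
Pair of sandals £37.66: clothing and footwear → 0% → £0.00
Tablet £902.62: electronics → 8.75% → £78.98
Cough syrup £8.80: over-the-counter medicine → 10% → £0.88
Noise-cancelling headphones £215.13: electronics → 8.75% → £18.82
Total tax = £1.77 + £0.72 + £0.78 + £10.82 + £0.99 + £78.98 + £0.88 + £18.82 = £113.76

£113.76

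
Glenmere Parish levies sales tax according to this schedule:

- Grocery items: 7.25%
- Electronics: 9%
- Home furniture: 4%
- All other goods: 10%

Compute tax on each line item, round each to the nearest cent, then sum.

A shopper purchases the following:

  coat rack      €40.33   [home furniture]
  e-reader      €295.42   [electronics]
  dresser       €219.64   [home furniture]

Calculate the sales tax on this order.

Coat rack €40.33: home furniture → 4% → €1.61
E-reader €295.42: electronics → 9% → €26.59
Dresser €219.64: home furniture → 4% → €8.79
Total tax = €1.61 + €26.59 + €8.79 = €36.99

€36.99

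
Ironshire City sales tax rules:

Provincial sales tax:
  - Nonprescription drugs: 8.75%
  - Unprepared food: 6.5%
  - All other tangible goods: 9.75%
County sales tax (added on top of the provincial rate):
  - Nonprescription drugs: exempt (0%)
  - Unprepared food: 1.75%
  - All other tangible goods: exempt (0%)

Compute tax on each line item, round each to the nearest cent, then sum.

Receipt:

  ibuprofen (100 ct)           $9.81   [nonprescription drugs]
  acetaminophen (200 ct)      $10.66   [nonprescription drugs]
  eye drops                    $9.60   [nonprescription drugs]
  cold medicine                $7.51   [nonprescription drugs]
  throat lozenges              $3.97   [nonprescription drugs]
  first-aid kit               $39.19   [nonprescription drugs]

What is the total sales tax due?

Ibuprofen (100 ct) $9.81: nonprescription drugs → 8.75% + 0% county = 8.75% → $0.86
Acetaminophen (200 ct) $10.66: nonprescription drugs → 8.75% + 0% county = 8.75% → $0.93
Eye drops $9.60: nonprescription drugs → 8.75% + 0% county = 8.75% → $0.84
Cold medicine $7.51: nonprescription drugs → 8.75% + 0% county = 8.75% → $0.66
Throat lozenges $3.97: nonprescription drugs → 8.75% + 0% county = 8.75% → $0.35
First-aid kit $39.19: nonprescription drugs → 8.75% + 0% county = 8.75% → $3.43
Total tax = $0.86 + $0.93 + $0.84 + $0.66 + $0.35 + $3.43 = $7.07

$7.07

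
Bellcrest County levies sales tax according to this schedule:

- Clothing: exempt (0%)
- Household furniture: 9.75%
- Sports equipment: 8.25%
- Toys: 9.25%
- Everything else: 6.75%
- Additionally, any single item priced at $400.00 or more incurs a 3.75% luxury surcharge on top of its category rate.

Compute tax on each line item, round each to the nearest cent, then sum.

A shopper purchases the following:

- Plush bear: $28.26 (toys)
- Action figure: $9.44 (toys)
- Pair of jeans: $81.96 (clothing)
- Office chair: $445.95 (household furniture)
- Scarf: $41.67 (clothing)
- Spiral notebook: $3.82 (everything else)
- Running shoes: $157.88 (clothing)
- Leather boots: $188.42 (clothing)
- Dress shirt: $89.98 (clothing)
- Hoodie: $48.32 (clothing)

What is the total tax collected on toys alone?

Plush bear $28.26: toys → 9.25% → $2.61
Action figure $9.44: toys → 9.25% → $0.87
Tax on toys = $2.61 + $0.87 = $3.48

$3.48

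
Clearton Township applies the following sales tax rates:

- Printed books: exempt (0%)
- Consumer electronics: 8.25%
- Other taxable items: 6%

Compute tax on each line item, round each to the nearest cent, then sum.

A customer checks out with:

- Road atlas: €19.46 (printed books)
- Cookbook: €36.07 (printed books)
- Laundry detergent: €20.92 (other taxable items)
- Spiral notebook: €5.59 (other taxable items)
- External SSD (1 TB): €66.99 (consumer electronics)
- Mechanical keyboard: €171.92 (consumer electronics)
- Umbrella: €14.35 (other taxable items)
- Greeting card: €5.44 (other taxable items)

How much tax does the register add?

€22.50

Road atlas €19.46: printed books → 0% → €0.00
Cookbook €36.07: printed books → 0% → €0.00
Laundry detergent €20.92: other taxable items → 6% → €1.26
Spiral notebook €5.59: other taxable items → 6% → €0.34
External SSD (1 TB) €66.99: consumer electronics → 8.25% → €5.53
Mechanical keyboard €171.92: consumer electronics → 8.25% → €14.18
Umbrella €14.35: other taxable items → 6% → €0.86
Greeting card €5.44: other taxable items → 6% → €0.33
Total tax = €1.26 + €0.34 + €5.53 + €14.18 + €0.86 + €0.33 = €22.50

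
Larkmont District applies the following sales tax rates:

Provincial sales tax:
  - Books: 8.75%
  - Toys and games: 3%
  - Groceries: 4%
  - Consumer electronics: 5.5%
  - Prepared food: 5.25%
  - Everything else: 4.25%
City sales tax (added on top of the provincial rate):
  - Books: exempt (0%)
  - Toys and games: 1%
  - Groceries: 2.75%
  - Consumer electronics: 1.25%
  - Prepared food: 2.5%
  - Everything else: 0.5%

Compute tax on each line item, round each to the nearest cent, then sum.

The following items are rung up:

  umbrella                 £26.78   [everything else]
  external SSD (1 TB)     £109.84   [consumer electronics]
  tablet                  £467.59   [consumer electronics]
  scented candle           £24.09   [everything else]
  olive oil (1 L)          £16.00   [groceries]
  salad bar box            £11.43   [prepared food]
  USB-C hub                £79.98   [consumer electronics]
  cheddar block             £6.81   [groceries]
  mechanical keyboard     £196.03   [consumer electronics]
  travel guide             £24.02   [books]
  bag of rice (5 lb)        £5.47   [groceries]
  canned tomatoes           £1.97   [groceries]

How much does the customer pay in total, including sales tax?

Umbrella £26.78: everything else → 4.25% + 0.5% city = 4.75% → £1.27
External SSD (1 TB) £109.84: consumer electronics → 5.5% + 1.25% city = 6.75% → £7.41
Tablet £467.59: consumer electronics → 5.5% + 1.25% city = 6.75% → £31.56
Scented candle £24.09: everything else → 4.25% + 0.5% city = 4.75% → £1.14
Olive oil (1 L) £16.00: groceries → 4% + 2.75% city = 6.75% → £1.08
Salad bar box £11.43: prepared food → 5.25% + 2.5% city = 7.75% → £0.89
USB-C hub £79.98: consumer electronics → 5.5% + 1.25% city = 6.75% → £5.40
Cheddar block £6.81: groceries → 4% + 2.75% city = 6.75% → £0.46
Mechanical keyboard £196.03: consumer electronics → 5.5% + 1.25% city = 6.75% → £13.23
Travel guide £24.02: books → 8.75% + 0% city = 8.75% → £2.10
Bag of rice (5 lb) £5.47: groceries → 4% + 2.75% city = 6.75% → £0.37
Canned tomatoes £1.97: groceries → 4% + 2.75% city = 6.75% → £0.13
Subtotal = £970.01; tax = £65.04; total due = £1035.05

£1035.05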